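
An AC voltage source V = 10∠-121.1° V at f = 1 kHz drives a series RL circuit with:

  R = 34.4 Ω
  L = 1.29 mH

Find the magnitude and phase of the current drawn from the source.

Step 1 — Angular frequency: ω = 2π·f = 2π·1000 = 6283 rad/s.
Step 2 — Component impedances:
  R: Z = R = 34.4 Ω
  L: Z = jωL = j·6283·0.00129 = 0 + j8.105 Ω
Step 3 — Series combination: Z_total = R + L = 34.4 + j8.105 Ω = 35.34∠13.3° Ω.
Step 4 — Source phasor: V = 10∠-121.1° V = -5.165 - j8.563 V.
Step 5 — Ohm's law: I = V / Z_total = (-5.165 - j8.563) / (34.4 + j8.105) = -0.1978 - j0.2023 A.
Step 6 — Convert to polar: |I| = 0.2829 A, ∠I = -134.4°.

I = 0.2829∠-134.4° A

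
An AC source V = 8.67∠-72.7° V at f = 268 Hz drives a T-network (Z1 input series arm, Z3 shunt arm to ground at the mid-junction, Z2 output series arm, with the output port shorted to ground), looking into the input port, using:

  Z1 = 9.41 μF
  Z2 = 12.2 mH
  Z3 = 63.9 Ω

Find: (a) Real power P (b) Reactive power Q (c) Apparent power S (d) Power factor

Step 1 — Angular frequency: ω = 2π·f = 2π·268 = 1684 rad/s.
Step 2 — Component impedances:
  Z1: Z = 1/(jωC) = -j/(ω·C) = 0 - j63.11 Ω
  Z2: Z = jωL = j·1684·0.0122 = 0 + j20.54 Ω
  Z3: Z = R = 63.9 Ω
Step 3 — With the output port shorted to ground, the output series arm Z2 runs from the junction to ground; the shunt arm Z3 also runs from the junction to ground. They appear in parallel: Z3 || Z2 = 5.986 + j18.62 Ω.
Step 4 — Series with input arm Z1: Z_in = Z1 + (Z3 || Z2) = 5.986 - j44.49 Ω = 44.89∠-82.3° Ω.
Step 5 — Source phasor: V = 8.67∠-72.7° V = 2.578 - j8.278 V.
Step 6 — Current: I = V / Z = 0.1904 + j0.03233 A = 0.1931∠9.6° A.
Step 7 — Complex power: S = V·I* = 0.2233 - j1.66 VA.
Step 8 — Real power: P = Re(S) = 0.2233 W.
Step 9 — Reactive power: Q = Im(S) = -1.66 VAR.
Step 10 — Apparent power: |S| = 1.674 VA.
Step 11 — Power factor: PF = P/|S| = 0.1333 (leading).

(a) P = 0.2233 W  (b) Q = -1.66 VAR  (c) S = 1.674 VA  (d) PF = 0.1333 (leading)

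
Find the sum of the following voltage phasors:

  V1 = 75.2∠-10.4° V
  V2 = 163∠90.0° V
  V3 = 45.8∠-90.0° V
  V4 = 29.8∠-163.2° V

Step 1 — Convert each phasor to rectangular form:
  V1 = 75.2·(cos(-10.4°) + j·sin(-10.4°)) = 73.96 - j13.58 V
  V2 = 163·(cos(90.0°) + j·sin(90.0°)) = 0 + j163 V
  V3 = 45.8·(cos(-90.0°) + j·sin(-90.0°)) = 0 - j45.8 V
  V4 = 29.8·(cos(-163.2°) + j·sin(-163.2°)) = -28.53 - j8.613 V
Step 2 — Sum components: V_total = 45.44 + j95.01 V.
Step 3 — Convert to polar: |V_total| = 105.3 V, ∠V_total = 64.4°.

V_total = 105.3∠64.4° V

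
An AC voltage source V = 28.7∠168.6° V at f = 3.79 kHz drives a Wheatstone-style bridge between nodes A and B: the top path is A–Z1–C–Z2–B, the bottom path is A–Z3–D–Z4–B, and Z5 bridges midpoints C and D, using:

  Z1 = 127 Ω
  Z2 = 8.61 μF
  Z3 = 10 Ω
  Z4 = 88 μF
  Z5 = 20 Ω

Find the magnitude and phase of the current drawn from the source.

Step 1 — Angular frequency: ω = 2π·f = 2π·3790 = 2.381e+04 rad/s.
Step 2 — Component impedances:
  Z1: Z = R = 127 Ω
  Z2: Z = 1/(jωC) = -j/(ω·C) = 0 - j4.877 Ω
  Z3: Z = R = 10 Ω
  Z4: Z = 1/(jωC) = -j/(ω·C) = 0 - j0.4772 Ω
  Z5: Z = R = 20 Ω
Step 3 — Bridge requires nodal analysis (the Z5 bridge couples midpoints C and D, so the two paths cannot be reduced to a simple series/parallel combination). Setting node B to ground and injecting 1 A at node A, the 3-node admittance system at A, C, D solves to V_A = Z_AB = 9.27 - j0.4359 Ω = 9.281∠-2.7° Ω.
Step 4 — Source phasor: V = 28.7∠168.6° V = -28.13 + j5.673 V.
Step 5 — Ohm's law: I = V / Z_total = (-28.13 + j5.673) / (9.27 - j0.4359) = -3.057 + j0.4682 A.
Step 6 — Convert to polar: |I| = 3.092 A, ∠I = 171.3°.

I = 3.092∠171.3° A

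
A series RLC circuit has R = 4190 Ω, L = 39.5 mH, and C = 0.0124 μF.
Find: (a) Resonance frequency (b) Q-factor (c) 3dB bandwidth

Step 1 — Resonance condition Im(Z)=0 gives ω₀ = 1/√(LC).
Step 2 — ω₀ = 1/√(0.0395·1.24e-08) = 4.518e+04 rad/s.
Step 3 — f₀ = ω₀/(2π) = 7191 Hz.
Step 4 — Series Q: Q = ω₀L/R = 4.518e+04·0.0395/4190 = 0.426.
Step 5 — 3dB bandwidth: Δω = ω₀/Q = 1.061e+05 rad/s; BW = Δω/(2π) = 1.688e+04 Hz.

(a) f₀ = 7191 Hz  (b) Q = 0.426  (c) BW = 1.688e+04 Hz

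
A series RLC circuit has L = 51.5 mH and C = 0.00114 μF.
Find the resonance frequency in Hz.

Step 1 — Resonance condition Im(Z)=0 gives ω₀ = 1/√(LC).
Step 2 — ω₀ = 1/√(0.0515·1.14e-09) = 1.305e+05 rad/s.
Step 3 — f₀ = ω₀/(2π) = 2.077e+04 Hz.

f₀ = 2.077e+04 Hz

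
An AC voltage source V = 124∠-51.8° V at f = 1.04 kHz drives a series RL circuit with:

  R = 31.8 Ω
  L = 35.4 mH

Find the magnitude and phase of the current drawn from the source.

Step 1 — Angular frequency: ω = 2π·f = 2π·1040 = 6535 rad/s.
Step 2 — Component impedances:
  R: Z = R = 31.8 Ω
  L: Z = jωL = j·6535·0.0354 = 0 + j231.3 Ω
Step 3 — Series combination: Z_total = R + L = 31.8 + j231.3 Ω = 233.5∠82.2° Ω.
Step 4 — Source phasor: V = 124∠-51.8° V = 76.68 - j97.45 V.
Step 5 — Ohm's law: I = V / Z_total = (76.68 - j97.45) / (31.8 + j231.3) = -0.3687 - j0.3822 A.
Step 6 — Convert to polar: |I| = 0.5311 A, ∠I = -134.0°.

I = 0.5311∠-134.0° A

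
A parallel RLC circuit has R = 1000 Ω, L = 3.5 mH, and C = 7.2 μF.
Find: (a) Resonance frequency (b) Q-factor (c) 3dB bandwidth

Step 1 — Resonance: ω₀ = 1/√(LC) = 1/√(0.0035·7.2e-06) = 6299 rad/s.
Step 2 — f₀ = ω₀/(2π) = 1003 Hz.
Step 3 — Parallel Q: Q = R/(ω₀L) = 1000/(6299·0.0035) = 45.36.
Step 4 — Bandwidth: Δω = ω₀/Q = 138.9 rad/s; BW = Δω/(2π) = 22.1 Hz.

(a) f₀ = 1003 Hz  (b) Q = 45.36  (c) BW = 22.1 Hz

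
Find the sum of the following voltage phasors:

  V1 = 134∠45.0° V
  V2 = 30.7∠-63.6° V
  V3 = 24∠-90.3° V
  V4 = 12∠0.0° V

Step 1 — Convert each phasor to rectangular form:
  V1 = 134·(cos(45.0°) + j·sin(45.0°)) = 94.75 + j94.75 V
  V2 = 30.7·(cos(-63.6°) + j·sin(-63.6°)) = 13.65 - j27.5 V
  V3 = 24·(cos(-90.3°) + j·sin(-90.3°)) = -0.1257 - j24 V
  V4 = 12·(cos(0.0°) + j·sin(0.0°)) = 12 V
Step 2 — Sum components: V_total = 120.3 + j43.25 V.
Step 3 — Convert to polar: |V_total| = 127.8 V, ∠V_total = 19.8°.

V_total = 127.8∠19.8° V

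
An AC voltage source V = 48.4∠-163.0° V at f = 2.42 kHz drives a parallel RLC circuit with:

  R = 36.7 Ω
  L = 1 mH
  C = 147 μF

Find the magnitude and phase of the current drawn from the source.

Step 1 — Angular frequency: ω = 2π·f = 2π·2420 = 1.521e+04 rad/s.
Step 2 — Component impedances:
  R: Z = R = 36.7 Ω
  L: Z = jωL = j·1.521e+04·0.001 = 0 + j15.21 Ω
  C: Z = 1/(jωC) = -j/(ω·C) = 0 - j0.4474 Ω
Step 3 — Parallel combination: 1/Z_total = 1/R + 1/L + 1/C; Z_total = 0.005789 - j0.4609 Ω = 0.4609∠-89.3° Ω.
Step 4 — Source phasor: V = 48.4∠-163.0° V = -46.29 - j14.15 V.
Step 5 — Ohm's law: I = V / Z_total = (-46.29 - j14.15) / (0.005789 - j0.4609) = 29.44 - j100.8 A.
Step 6 — Convert to polar: |I| = 105 A, ∠I = -73.7°.

I = 105∠-73.7° A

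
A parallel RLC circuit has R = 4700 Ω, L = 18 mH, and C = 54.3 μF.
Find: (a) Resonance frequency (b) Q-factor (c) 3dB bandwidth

Step 1 — Resonance: ω₀ = 1/√(LC) = 1/√(0.018·5.43e-05) = 1011 rad/s.
Step 2 — f₀ = ω₀/(2π) = 161 Hz.
Step 3 — Parallel Q: Q = R/(ω₀L) = 4700/(1011·0.018) = 258.1.
Step 4 — Bandwidth: Δω = ω₀/Q = 3.918 rad/s; BW = Δω/(2π) = 0.6236 Hz.

(a) f₀ = 161 Hz  (b) Q = 258.1  (c) BW = 0.6236 Hz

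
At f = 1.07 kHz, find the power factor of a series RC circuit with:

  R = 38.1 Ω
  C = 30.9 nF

Step 1 — Angular frequency: ω = 2π·f = 2π·1070 = 6723 rad/s.
Step 2 — Component impedances:
  R: Z = R = 38.1 Ω
  C: Z = 1/(jωC) = -j/(ω·C) = 0 - j4814 Ω
Step 3 — Series combination: Z_total = R + C = 38.1 - j4814 Ω = 4814∠-89.5° Ω.
Step 4 — Power factor: PF = cos(φ) = Re(Z)/|Z| = 38.1/4813.8 = 0.007915.
Step 5 — Type: Im(Z) = -4814 ⇒ leading (phase φ = -89.5°).

PF = 0.007915 (leading, φ = -89.5°)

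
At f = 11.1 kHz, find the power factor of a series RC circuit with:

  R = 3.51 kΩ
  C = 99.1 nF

Step 1 — Angular frequency: ω = 2π·f = 2π·1.11e+04 = 6.974e+04 rad/s.
Step 2 — Component impedances:
  R: Z = R = 3510 Ω
  C: Z = 1/(jωC) = -j/(ω·C) = 0 - j144.7 Ω
Step 3 — Series combination: Z_total = R + C = 3510 - j144.7 Ω = 3513∠-2.4° Ω.
Step 4 — Power factor: PF = cos(φ) = Re(Z)/|Z| = 3510/3512.98 = 0.9992.
Step 5 — Type: Im(Z) = -144.7 ⇒ leading (phase φ = -2.4°).

PF = 0.9992 (leading, φ = -2.4°)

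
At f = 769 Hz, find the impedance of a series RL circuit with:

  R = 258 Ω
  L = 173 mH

Step 1 — Angular frequency: ω = 2π·f = 2π·769 = 4832 rad/s.
Step 2 — Component impedances:
  R: Z = R = 258 Ω
  L: Z = jωL = j·4832·0.173 = 0 + j835.9 Ω
Step 3 — Series combination: Z_total = R + L = 258 + j835.9 Ω = 874.8∠72.8° Ω.

Z = 258 + j835.9 Ω = 874.8∠72.8° Ω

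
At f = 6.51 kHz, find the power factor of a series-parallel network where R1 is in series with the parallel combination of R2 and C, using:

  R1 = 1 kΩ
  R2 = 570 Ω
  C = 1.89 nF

Step 1 — Angular frequency: ω = 2π·f = 2π·6510 = 4.09e+04 rad/s.
Step 2 — Component impedances:
  R1: Z = R = 1000 Ω
  R2: Z = R = 570 Ω
  C: Z = 1/(jωC) = -j/(ω·C) = 0 - j1.294e+04 Ω
Step 3 — Parallel branch: R2 || C = 1/(1/R2 + 1/C) = 568.9 - j25.07 Ω.
Step 4 — Series with R1: Z_total = R1 + (R2 || C) = 1569 - j25.07 Ω = 1569∠-0.9° Ω.
Step 5 — Power factor: PF = cos(φ) = Re(Z)/|Z| = 1568.9/1569.1 = 0.9999.
Step 6 — Type: Im(Z) = -25.07 ⇒ leading (phase φ = -0.9°).

PF = 0.9999 (leading, φ = -0.9°)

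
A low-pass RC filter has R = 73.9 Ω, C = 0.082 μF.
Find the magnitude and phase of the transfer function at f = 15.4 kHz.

Step 1 — Angular frequency: ω = 2π·1.54e+04 = 9.676e+04 rad/s.
Step 2 — Transfer function: H(jω) = 1/(1 + jωRC).
Step 3 — Denominator: 1 + jωRC = 1 + j·9.676e+04·73.9·8.2e-08 = 1 + j0.5864.
Step 4 — H = 0.7442 - j0.4363.
Step 5 — Magnitude: |H| = 0.8626 (-1.3 dB); phase: φ = -30.4°.

|H| = 0.8626 (-1.3 dB), φ = -30.4°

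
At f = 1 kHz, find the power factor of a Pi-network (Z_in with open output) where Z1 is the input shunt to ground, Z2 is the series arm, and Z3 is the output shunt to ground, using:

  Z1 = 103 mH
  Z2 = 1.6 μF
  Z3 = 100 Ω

Step 1 — Angular frequency: ω = 2π·f = 2π·1000 = 6283 rad/s.
Step 2 — Component impedances:
  Z1: Z = jωL = j·6283·0.103 = 0 + j647.2 Ω
  Z2: Z = 1/(jωC) = -j/(ω·C) = 0 - j99.47 Ω
  Z3: Z = R = 100 Ω
Step 3 — With open output, the series arm Z2 and the output shunt Z3 appear in series to ground: Z2 + Z3 = 100 - j99.47 Ω.
Step 4 — Parallel with input shunt Z1: Z_in = Z1 || (Z2 + Z3) = 135.1 - j92.87 Ω = 164∠-34.5° Ω.
Step 5 — Power factor: PF = cos(φ) = Re(Z)/|Z| = 135.118/163.955 = 0.8241.
Step 6 — Type: Im(Z) = -92.87 ⇒ leading (phase φ = -34.5°).

PF = 0.8241 (leading, φ = -34.5°)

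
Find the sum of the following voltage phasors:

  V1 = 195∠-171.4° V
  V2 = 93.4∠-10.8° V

Step 1 — Convert each phasor to rectangular form:
  V1 = 195·(cos(-171.4°) + j·sin(-171.4°)) = -192.8 - j29.16 V
  V2 = 93.4·(cos(-10.8°) + j·sin(-10.8°)) = 91.75 - j17.5 V
Step 2 — Sum components: V_total = -101.1 - j46.66 V.
Step 3 — Convert to polar: |V_total| = 111.3 V, ∠V_total = -155.2°.

V_total = 111.3∠-155.2° V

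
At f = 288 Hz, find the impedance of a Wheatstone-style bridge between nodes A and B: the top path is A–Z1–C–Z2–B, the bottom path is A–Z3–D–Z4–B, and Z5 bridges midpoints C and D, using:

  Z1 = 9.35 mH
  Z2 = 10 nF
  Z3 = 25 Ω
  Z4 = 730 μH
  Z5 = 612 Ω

Step 1 — Angular frequency: ω = 2π·f = 2π·288 = 1810 rad/s.
Step 2 — Component impedances:
  Z1: Z = jωL = j·1810·0.00935 = 0 + j16.92 Ω
  Z2: Z = 1/(jωC) = -j/(ω·C) = 0 - j5.526e+04 Ω
  Z3: Z = R = 25 Ω
  Z4: Z = jωL = j·1810·0.00073 = 0 + j1.321 Ω
  Z5: Z = R = 612 Ω
Step 3 — Bridge requires nodal analysis (the Z5 bridge couples midpoints C and D, so the two paths cannot be reduced to a simple series/parallel combination). Setting node B to ground and injecting 1 A at node A, the 3-node admittance system at A, C, D solves to V_A = Z_AB = 24.02 + j1.337 Ω = 24.06∠3.2° Ω.

Z = 24.02 + j1.337 Ω = 24.06∠3.2° Ω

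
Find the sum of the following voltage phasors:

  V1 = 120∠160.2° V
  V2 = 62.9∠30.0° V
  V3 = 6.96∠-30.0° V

Step 1 — Convert each phasor to rectangular form:
  V1 = 120·(cos(160.2°) + j·sin(160.2°)) = -112.9 + j40.65 V
  V2 = 62.9·(cos(30.0°) + j·sin(30.0°)) = 54.47 + j31.45 V
  V3 = 6.96·(cos(-30.0°) + j·sin(-30.0°)) = 6.028 - j3.48 V
Step 2 — Sum components: V_total = -52.41 + j68.62 V.
Step 3 — Convert to polar: |V_total| = 86.34 V, ∠V_total = 127.4°.

V_total = 86.34∠127.4° V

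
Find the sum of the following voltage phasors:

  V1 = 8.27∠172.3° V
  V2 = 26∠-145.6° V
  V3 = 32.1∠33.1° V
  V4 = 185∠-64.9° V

Step 1 — Convert each phasor to rectangular form:
  V1 = 8.27·(cos(172.3°) + j·sin(172.3°)) = -8.195 + j1.108 V
  V2 = 26·(cos(-145.6°) + j·sin(-145.6°)) = -21.45 - j14.69 V
  V3 = 32.1·(cos(33.1°) + j·sin(33.1°)) = 26.89 + j17.53 V
  V4 = 185·(cos(-64.9°) + j·sin(-64.9°)) = 78.48 - j167.5 V
Step 2 — Sum components: V_total = 75.72 - j163.6 V.
Step 3 — Convert to polar: |V_total| = 180.3 V, ∠V_total = -65.2°.

V_total = 180.3∠-65.2° V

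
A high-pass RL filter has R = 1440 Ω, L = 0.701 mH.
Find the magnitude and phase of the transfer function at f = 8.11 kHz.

Step 1 — Angular frequency: ω = 2π·8110 = 5.096e+04 rad/s.
Step 2 — Transfer function: H(jω) = jωL/(R + jωL).
Step 3 — Numerator jωL = j·35.72; denominator R + jωL = 1440 + j35.72.
Step 4 — H = 0.000615 + j0.02479.
Step 5 — Magnitude: |H| = 0.0248 (-32.1 dB); phase: φ = 88.6°.

|H| = 0.0248 (-32.1 dB), φ = 88.6°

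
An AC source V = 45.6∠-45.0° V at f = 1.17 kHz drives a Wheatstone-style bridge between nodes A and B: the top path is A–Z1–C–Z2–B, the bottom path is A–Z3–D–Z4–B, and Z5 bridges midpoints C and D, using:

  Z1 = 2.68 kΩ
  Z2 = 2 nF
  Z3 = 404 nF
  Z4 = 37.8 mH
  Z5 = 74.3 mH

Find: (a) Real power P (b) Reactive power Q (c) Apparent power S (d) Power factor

Step 1 — Angular frequency: ω = 2π·f = 2π·1170 = 7351 rad/s.
Step 2 — Component impedances:
  Z1: Z = R = 2680 Ω
  Z2: Z = 1/(jωC) = -j/(ω·C) = 0 - j6.801e+04 Ω
  Z3: Z = 1/(jωC) = -j/(ω·C) = 0 - j336.7 Ω
  Z4: Z = jωL = j·7351·0.0378 = 0 + j277.9 Ω
  Z5: Z = jωL = j·7351·0.0743 = 0 + j546.2 Ω
Step 3 — Bridge requires nodal analysis (the Z5 bridge couples midpoints C and D, so the two paths cannot be reduced to a simple series/parallel combination). Setting node B to ground and injecting 1 A at node A, the 3-node admittance system at A, C, D solves to V_A = Z_AB = 42.6 - j61.08 Ω = 74.47∠-55.1° Ω.
Step 4 — Source phasor: V = 45.6∠-45.0° V = 32.24 - j32.24 V.
Step 5 — Current: I = V / Z = 0.6028 + j0.1074 A = 0.6123∠10.1° A.
Step 6 — Complex power: S = V·I* = 15.97 - j22.9 VA.
Step 7 — Real power: P = Re(S) = 15.97 W.
Step 8 — Reactive power: Q = Im(S) = -22.9 VAR.
Step 9 — Apparent power: |S| = 27.92 VA.
Step 10 — Power factor: PF = P/|S| = 0.5721 (leading).

(a) P = 15.97 W  (b) Q = -22.9 VAR  (c) S = 27.92 VA  (d) PF = 0.5721 (leading)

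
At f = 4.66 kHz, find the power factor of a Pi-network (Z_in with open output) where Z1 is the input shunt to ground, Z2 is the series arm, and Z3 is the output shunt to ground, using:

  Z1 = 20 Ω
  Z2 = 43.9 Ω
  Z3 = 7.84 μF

Step 1 — Angular frequency: ω = 2π·f = 2π·4660 = 2.928e+04 rad/s.
Step 2 — Component impedances:
  Z1: Z = R = 20 Ω
  Z2: Z = R = 43.9 Ω
  Z3: Z = 1/(jωC) = -j/(ω·C) = 0 - j4.356 Ω
Step 3 — With open output, the series arm Z2 and the output shunt Z3 appear in series to ground: Z2 + Z3 = 43.9 - j4.356 Ω.
Step 4 — Parallel with input shunt Z1: Z_in = Z1 || (Z2 + Z3) = 13.77 - j0.4248 Ω = 13.78∠-1.8° Ω.
Step 5 — Power factor: PF = cos(φ) = Re(Z)/|Z| = 13.769/13.776 = 0.9995.
Step 6 — Type: Im(Z) = -0.4248 ⇒ leading (phase φ = -1.8°).

PF = 0.9995 (leading, φ = -1.8°)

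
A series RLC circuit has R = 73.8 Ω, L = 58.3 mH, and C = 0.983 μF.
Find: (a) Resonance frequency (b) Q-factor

Step 1 — Resonance condition Im(Z)=0 gives ω₀ = 1/√(LC).
Step 2 — ω₀ = 1/√(0.0583·9.83e-07) = 4177 rad/s.
Step 3 — f₀ = ω₀/(2π) = 664.8 Hz.
Step 4 — Series Q: Q = ω₀L/R = 4177·0.0583/73.8 = 3.3.

(a) f₀ = 664.8 Hz  (b) Q = 3.3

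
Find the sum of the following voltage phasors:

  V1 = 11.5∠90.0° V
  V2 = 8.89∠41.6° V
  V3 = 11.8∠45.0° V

Step 1 — Convert each phasor to rectangular form:
  V1 = 11.5·(cos(90.0°) + j·sin(90.0°)) = 0 + j11.5 V
  V2 = 8.89·(cos(41.6°) + j·sin(41.6°)) = 6.648 + j5.902 V
  V3 = 11.8·(cos(45.0°) + j·sin(45.0°)) = 8.344 + j8.344 V
Step 2 — Sum components: V_total = 14.99 + j25.75 V.
Step 3 — Convert to polar: |V_total| = 29.79 V, ∠V_total = 59.8°.

V_total = 29.79∠59.8° V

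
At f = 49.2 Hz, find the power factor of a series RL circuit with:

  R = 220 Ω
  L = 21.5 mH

Step 1 — Angular frequency: ω = 2π·f = 2π·49.2 = 309.1 rad/s.
Step 2 — Component impedances:
  R: Z = R = 220 Ω
  L: Z = jωL = j·309.1·0.0215 = 0 + j6.646 Ω
Step 3 — Series combination: Z_total = R + L = 220 + j6.646 Ω = 220.1∠1.7° Ω.
Step 4 — Power factor: PF = cos(φ) = Re(Z)/|Z| = 220/220.1 = 0.9995.
Step 5 — Type: Im(Z) = 6.646 ⇒ lagging (phase φ = 1.7°).

PF = 0.9995 (lagging, φ = 1.7°)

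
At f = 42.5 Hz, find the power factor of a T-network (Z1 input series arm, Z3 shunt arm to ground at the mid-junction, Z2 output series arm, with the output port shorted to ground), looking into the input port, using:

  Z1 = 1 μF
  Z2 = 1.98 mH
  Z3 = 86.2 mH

Step 1 — Angular frequency: ω = 2π·f = 2π·42.5 = 267 rad/s.
Step 2 — Component impedances:
  Z1: Z = 1/(jωC) = -j/(ω·C) = 0 - j3745 Ω
  Z2: Z = jωL = j·267·0.00198 = 0 + j0.5287 Ω
  Z3: Z = jωL = j·267·0.0862 = 0 + j23.02 Ω
Step 3 — With the output port shorted to ground, the output series arm Z2 runs from the junction to ground; the shunt arm Z3 also runs from the junction to ground. They appear in parallel: Z3 || Z2 = 0 + j0.5169 Ω.
Step 4 — Series with input arm Z1: Z_in = Z1 + (Z3 || Z2) = 0 - j3744 Ω = 3744∠-90.0° Ω.
Step 5 — Power factor: PF = cos(φ) = Re(Z)/|Z| = 0/3744 = 0.
Step 6 — Type: Im(Z) = -3744 ⇒ leading (phase φ = -90.0°).

PF = 0 (leading, φ = -90.0°)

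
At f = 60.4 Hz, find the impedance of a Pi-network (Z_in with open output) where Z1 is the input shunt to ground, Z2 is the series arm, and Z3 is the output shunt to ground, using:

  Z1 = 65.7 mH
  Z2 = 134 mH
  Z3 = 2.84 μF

Step 1 — Angular frequency: ω = 2π·f = 2π·60.4 = 379.5 rad/s.
Step 2 — Component impedances:
  Z1: Z = jωL = j·379.5·0.0657 = 0 + j24.93 Ω
  Z2: Z = jωL = j·379.5·0.134 = 0 + j50.85 Ω
  Z3: Z = 1/(jωC) = -j/(ω·C) = 0 - j927.8 Ω
Step 3 — With open output, the series arm Z2 and the output shunt Z3 appear in series to ground: Z2 + Z3 = 0 - j877 Ω.
Step 4 — Parallel with input shunt Z1: Z_in = Z1 || (Z2 + Z3) = 0 + j25.66 Ω = 25.66∠90.0° Ω.

Z = 0 + j25.66 Ω = 25.66∠90.0° Ω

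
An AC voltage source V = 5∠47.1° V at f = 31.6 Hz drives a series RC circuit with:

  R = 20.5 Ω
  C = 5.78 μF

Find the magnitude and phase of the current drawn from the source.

Step 1 — Angular frequency: ω = 2π·f = 2π·31.6 = 198.5 rad/s.
Step 2 — Component impedances:
  R: Z = R = 20.5 Ω
  C: Z = 1/(jωC) = -j/(ω·C) = 0 - j871.4 Ω
Step 3 — Series combination: Z_total = R + C = 20.5 - j871.4 Ω = 871.6∠-88.7° Ω.
Step 4 — Source phasor: V = 5∠47.1° V = 3.404 + j3.663 V.
Step 5 — Ohm's law: I = V / Z_total = (3.404 + j3.663) / (20.5 - j871.4) = -0.004109 + j0.004003 A.
Step 6 — Convert to polar: |I| = 0.005736 A, ∠I = 135.8°.

I = 0.005736∠135.8° A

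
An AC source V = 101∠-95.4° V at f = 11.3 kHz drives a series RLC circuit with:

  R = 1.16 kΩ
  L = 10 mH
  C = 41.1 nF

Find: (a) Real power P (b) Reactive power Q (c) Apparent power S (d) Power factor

Step 1 — Angular frequency: ω = 2π·f = 2π·1.13e+04 = 7.1e+04 rad/s.
Step 2 — Component impedances:
  R: Z = R = 1160 Ω
  L: Z = jωL = j·7.1e+04·0.01 = 0 + j710 Ω
  C: Z = 1/(jωC) = -j/(ω·C) = 0 - j342.7 Ω
Step 3 — Series combination: Z_total = R + L + C = 1160 + j367.3 Ω = 1217∠17.6° Ω.
Step 4 — Source phasor: V = 101∠-95.4° V = -9.505 - j100.6 V.
Step 5 — Current: I = V / Z = -0.03239 - j0.07643 A = 0.08301∠-113.0° A.
Step 6 — Complex power: S = V·I* = 7.993 + j2.531 VA.
Step 7 — Real power: P = Re(S) = 7.993 W.
Step 8 — Reactive power: Q = Im(S) = 2.531 VAR.
Step 9 — Apparent power: |S| = 8.384 VA.
Step 10 — Power factor: PF = P/|S| = 0.9533 (lagging).

(a) P = 7.993 W  (b) Q = 2.531 VAR  (c) S = 8.384 VA  (d) PF = 0.9533 (lagging)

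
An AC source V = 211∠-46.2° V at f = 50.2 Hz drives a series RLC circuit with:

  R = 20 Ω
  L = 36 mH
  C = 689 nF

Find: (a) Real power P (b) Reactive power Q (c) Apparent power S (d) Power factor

Step 1 — Angular frequency: ω = 2π·f = 2π·50.2 = 315.4 rad/s.
Step 2 — Component impedances:
  R: Z = R = 20 Ω
  L: Z = jωL = j·315.4·0.036 = 0 + j11.35 Ω
  C: Z = 1/(jωC) = -j/(ω·C) = 0 - j4601 Ω
Step 3 — Series combination: Z_total = R + L + C = 20 - j4590 Ω = 4590∠-89.8° Ω.
Step 4 — Source phasor: V = 211∠-46.2° V = 146 - j152.3 V.
Step 5 — Current: I = V / Z = 0.03332 + j0.03167 A = 0.04597∠43.6° A.
Step 6 — Complex power: S = V·I* = 0.04226 - j9.699 VA.
Step 7 — Real power: P = Re(S) = 0.04226 W.
Step 8 — Reactive power: Q = Im(S) = -9.699 VAR.
Step 9 — Apparent power: |S| = 9.699 VA.
Step 10 — Power factor: PF = P/|S| = 0.004357 (leading).

(a) P = 0.04226 W  (b) Q = -9.699 VAR  (c) S = 9.699 VA  (d) PF = 0.004357 (leading)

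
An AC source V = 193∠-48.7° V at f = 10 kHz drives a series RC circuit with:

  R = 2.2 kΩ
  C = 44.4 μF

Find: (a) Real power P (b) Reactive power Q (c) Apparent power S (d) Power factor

Step 1 — Angular frequency: ω = 2π·f = 2π·1e+04 = 6.283e+04 rad/s.
Step 2 — Component impedances:
  R: Z = R = 2200 Ω
  C: Z = 1/(jωC) = -j/(ω·C) = 0 - j0.3585 Ω
Step 3 — Series combination: Z_total = R + C = 2200 - j0.3585 Ω = 2200∠-0.0° Ω.
Step 4 — Source phasor: V = 193∠-48.7° V = 127.4 - j145 V.
Step 5 — Current: I = V / Z = 0.05791 - j0.0659 A = 0.08773∠-48.7° A.
Step 6 — Complex power: S = V·I* = 16.93 - j0.002759 VA.
Step 7 — Real power: P = Re(S) = 16.93 W.
Step 8 — Reactive power: Q = Im(S) = -0.002759 VAR.
Step 9 — Apparent power: |S| = 16.93 VA.
Step 10 — Power factor: PF = P/|S| = 1 (leading).

(a) P = 16.93 W  (b) Q = -0.002759 VAR  (c) S = 16.93 VA  (d) PF = 1 (leading)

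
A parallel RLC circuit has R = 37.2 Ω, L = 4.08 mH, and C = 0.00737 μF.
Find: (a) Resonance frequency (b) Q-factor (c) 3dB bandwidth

Step 1 — Resonance: ω₀ = 1/√(LC) = 1/√(0.00408·7.37e-09) = 1.824e+05 rad/s.
Step 2 — f₀ = ω₀/(2π) = 2.902e+04 Hz.
Step 3 — Parallel Q: Q = R/(ω₀L) = 37.2/(1.824e+05·0.00408) = 0.05.
Step 4 — Bandwidth: Δω = ω₀/Q = 3.647e+06 rad/s; BW = Δω/(2π) = 5.805e+05 Hz.

(a) f₀ = 2.902e+04 Hz  (b) Q = 0.05  (c) BW = 5.805e+05 Hz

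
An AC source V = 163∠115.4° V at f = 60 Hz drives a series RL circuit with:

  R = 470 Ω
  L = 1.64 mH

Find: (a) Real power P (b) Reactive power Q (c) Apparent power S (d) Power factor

Step 1 — Angular frequency: ω = 2π·f = 2π·60 = 377 rad/s.
Step 2 — Component impedances:
  R: Z = R = 470 Ω
  L: Z = jωL = j·377·0.00164 = 0 + j0.6183 Ω
Step 3 — Series combination: Z_total = R + L = 470 + j0.6183 Ω = 470∠0.1° Ω.
Step 4 — Source phasor: V = 163∠115.4° V = -69.92 + j147.2 V.
Step 5 — Current: I = V / Z = -0.1483 + j0.3135 A = 0.3468∠115.3° A.
Step 6 — Complex power: S = V·I* = 56.53 + j0.07436 VA.
Step 7 — Real power: P = Re(S) = 56.53 W.
Step 8 — Reactive power: Q = Im(S) = 0.07436 VAR.
Step 9 — Apparent power: |S| = 56.53 VA.
Step 10 — Power factor: PF = P/|S| = 1 (lagging).

(a) P = 56.53 W  (b) Q = 0.07436 VAR  (c) S = 56.53 VA  (d) PF = 1 (lagging)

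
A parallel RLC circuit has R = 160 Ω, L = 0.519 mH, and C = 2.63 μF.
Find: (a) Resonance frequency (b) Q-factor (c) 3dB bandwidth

Step 1 — Resonance: ω₀ = 1/√(LC) = 1/√(0.000519·2.63e-06) = 2.707e+04 rad/s.
Step 2 — f₀ = ω₀/(2π) = 4308 Hz.
Step 3 — Parallel Q: Q = R/(ω₀L) = 160/(2.707e+04·0.000519) = 11.39.
Step 4 — Bandwidth: Δω = ω₀/Q = 2376 rad/s; BW = Δω/(2π) = 378.2 Hz.

(a) f₀ = 4308 Hz  (b) Q = 11.39  (c) BW = 378.2 Hz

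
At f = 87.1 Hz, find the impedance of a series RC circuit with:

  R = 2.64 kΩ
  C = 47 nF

Step 1 — Angular frequency: ω = 2π·f = 2π·87.1 = 547.3 rad/s.
Step 2 — Component impedances:
  R: Z = R = 2640 Ω
  C: Z = 1/(jωC) = -j/(ω·C) = 0 - j3.888e+04 Ω
Step 3 — Series combination: Z_total = R + C = 2640 - j3.888e+04 Ω = 3.897e+04∠-86.1° Ω.

Z = 2640 - j3.888e+04 Ω = 3.897e+04∠-86.1° Ω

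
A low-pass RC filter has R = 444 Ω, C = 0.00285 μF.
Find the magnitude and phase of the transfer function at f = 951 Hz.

Step 1 — Angular frequency: ω = 2π·951 = 5975 rad/s.
Step 2 — Transfer function: H(jω) = 1/(1 + jωRC).
Step 3 — Denominator: 1 + jωRC = 1 + j·5975·444·2.85e-09 = 1 + j0.007561.
Step 4 — H = 0.9999 - j0.007561.
Step 5 — Magnitude: |H| = 1 (-0.0 dB); phase: φ = -0.4°.

|H| = 1 (-0.0 dB), φ = -0.4°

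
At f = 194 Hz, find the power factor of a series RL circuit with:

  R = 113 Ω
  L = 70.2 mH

Step 1 — Angular frequency: ω = 2π·f = 2π·194 = 1219 rad/s.
Step 2 — Component impedances:
  R: Z = R = 113 Ω
  L: Z = jωL = j·1219·0.0702 = 0 + j85.57 Ω
Step 3 — Series combination: Z_total = R + L = 113 + j85.57 Ω = 141.7∠37.1° Ω.
Step 4 — Power factor: PF = cos(φ) = Re(Z)/|Z| = 113/141.74 = 0.7972.
Step 5 — Type: Im(Z) = 85.57 ⇒ lagging (phase φ = 37.1°).

PF = 0.7972 (lagging, φ = 37.1°)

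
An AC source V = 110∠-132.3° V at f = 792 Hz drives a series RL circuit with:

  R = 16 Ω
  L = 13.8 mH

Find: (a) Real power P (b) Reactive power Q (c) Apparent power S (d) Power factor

Step 1 — Angular frequency: ω = 2π·f = 2π·792 = 4976 rad/s.
Step 2 — Component impedances:
  R: Z = R = 16 Ω
  L: Z = jωL = j·4976·0.0138 = 0 + j68.67 Ω
Step 3 — Series combination: Z_total = R + L = 16 + j68.67 Ω = 70.51∠76.9° Ω.
Step 4 — Source phasor: V = 110∠-132.3° V = -74.03 - j81.36 V.
Step 5 — Current: I = V / Z = -1.362 + j0.7607 A = 1.56∠150.8° A.
Step 6 — Complex power: S = V·I* = 38.94 + j167.1 VA.
Step 7 — Real power: P = Re(S) = 38.94 W.
Step 8 — Reactive power: Q = Im(S) = 167.1 VAR.
Step 9 — Apparent power: |S| = 171.6 VA.
Step 10 — Power factor: PF = P/|S| = 0.2269 (lagging).

(a) P = 38.94 W  (b) Q = 167.1 VAR  (c) S = 171.6 VA  (d) PF = 0.2269 (lagging)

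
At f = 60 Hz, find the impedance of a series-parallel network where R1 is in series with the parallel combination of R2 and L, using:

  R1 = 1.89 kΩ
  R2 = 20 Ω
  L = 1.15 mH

Step 1 — Angular frequency: ω = 2π·f = 2π·60 = 377 rad/s.
Step 2 — Component impedances:
  R1: Z = R = 1890 Ω
  R2: Z = R = 20 Ω
  L: Z = jωL = j·377·0.00115 = 0 + j0.4335 Ω
Step 3 — Parallel branch: R2 || L = 1/(1/R2 + 1/L) = 0.009393 + j0.4333 Ω.
Step 4 — Series with R1: Z_total = R1 + (R2 || L) = 1890 + j0.4333 Ω = 1890∠0.0° Ω.

Z = 1890 + j0.4333 Ω = 1890∠0.0° Ω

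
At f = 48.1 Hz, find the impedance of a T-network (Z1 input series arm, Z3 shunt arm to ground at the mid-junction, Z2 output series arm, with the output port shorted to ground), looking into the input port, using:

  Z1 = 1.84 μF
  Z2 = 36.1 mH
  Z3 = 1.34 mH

Step 1 — Angular frequency: ω = 2π·f = 2π·48.1 = 302.2 rad/s.
Step 2 — Component impedances:
  Z1: Z = 1/(jωC) = -j/(ω·C) = 0 - j1798 Ω
  Z2: Z = jωL = j·302.2·0.0361 = 0 + j10.91 Ω
  Z3: Z = jωL = j·302.2·0.00134 = 0 + j0.405 Ω
Step 3 — With the output port shorted to ground, the output series arm Z2 runs from the junction to ground; the shunt arm Z3 also runs from the junction to ground. They appear in parallel: Z3 || Z2 = 0 + j0.3905 Ω.
Step 4 — Series with input arm Z1: Z_in = Z1 + (Z3 || Z2) = 0 - j1798 Ω = 1798∠-90.0° Ω.

Z = 0 - j1798 Ω = 1798∠-90.0° Ω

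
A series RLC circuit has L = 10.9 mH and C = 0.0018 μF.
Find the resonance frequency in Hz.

Step 1 — Resonance condition Im(Z)=0 gives ω₀ = 1/√(LC).
Step 2 — ω₀ = 1/√(0.0109·1.8e-09) = 2.258e+05 rad/s.
Step 3 — f₀ = ω₀/(2π) = 3.593e+04 Hz.

f₀ = 3.593e+04 Hz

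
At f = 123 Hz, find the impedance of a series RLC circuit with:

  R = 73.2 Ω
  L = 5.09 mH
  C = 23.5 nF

Step 1 — Angular frequency: ω = 2π·f = 2π·123 = 772.8 rad/s.
Step 2 — Component impedances:
  R: Z = R = 73.2 Ω
  L: Z = jωL = j·772.8·0.00509 = 0 + j3.934 Ω
  C: Z = 1/(jωC) = -j/(ω·C) = 0 - j5.506e+04 Ω
Step 3 — Series combination: Z_total = R + L + C = 73.2 - j5.506e+04 Ω = 5.506e+04∠-89.9° Ω.

Z = 73.2 - j5.506e+04 Ω = 5.506e+04∠-89.9° Ω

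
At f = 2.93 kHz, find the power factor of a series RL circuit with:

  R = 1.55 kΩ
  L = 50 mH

Step 1 — Angular frequency: ω = 2π·f = 2π·2930 = 1.841e+04 rad/s.
Step 2 — Component impedances:
  R: Z = R = 1550 Ω
  L: Z = jωL = j·1.841e+04·0.05 = 0 + j920.5 Ω
Step 3 — Series combination: Z_total = R + L = 1550 + j920.5 Ω = 1803∠30.7° Ω.
Step 4 — Power factor: PF = cos(φ) = Re(Z)/|Z| = 1550/1802.7 = 0.8598.
Step 5 — Type: Im(Z) = 920.5 ⇒ lagging (phase φ = 30.7°).

PF = 0.8598 (lagging, φ = 30.7°)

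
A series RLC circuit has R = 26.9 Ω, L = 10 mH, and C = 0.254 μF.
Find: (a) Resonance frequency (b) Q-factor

Step 1 — Resonance condition Im(Z)=0 gives ω₀ = 1/√(LC).
Step 2 — ω₀ = 1/√(0.01·2.54e-07) = 1.984e+04 rad/s.
Step 3 — f₀ = ω₀/(2π) = 3158 Hz.
Step 4 — Series Q: Q = ω₀L/R = 1.984e+04·0.01/26.9 = 7.376.

(a) f₀ = 3158 Hz  (b) Q = 7.376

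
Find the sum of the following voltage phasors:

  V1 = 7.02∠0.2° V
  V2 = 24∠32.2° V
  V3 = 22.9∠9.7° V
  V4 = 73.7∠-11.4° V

Step 1 — Convert each phasor to rectangular form:
  V1 = 7.02·(cos(0.2°) + j·sin(0.2°)) = 7.02 + j0.0245 V
  V2 = 24·(cos(32.2°) + j·sin(32.2°)) = 20.31 + j12.79 V
  V3 = 22.9·(cos(9.7°) + j·sin(9.7°)) = 22.57 + j3.858 V
  V4 = 73.7·(cos(-11.4°) + j·sin(-11.4°)) = 72.25 - j14.57 V
Step 2 — Sum components: V_total = 122.1 + j2.105 V.
Step 3 — Convert to polar: |V_total| = 122.2 V, ∠V_total = 1.0°.

V_total = 122.2∠1.0° V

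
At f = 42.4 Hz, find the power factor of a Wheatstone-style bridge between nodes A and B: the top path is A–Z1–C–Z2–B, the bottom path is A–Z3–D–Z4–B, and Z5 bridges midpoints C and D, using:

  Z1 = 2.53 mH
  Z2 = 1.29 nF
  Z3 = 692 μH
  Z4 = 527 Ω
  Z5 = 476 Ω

Step 1 — Angular frequency: ω = 2π·f = 2π·42.4 = 266.4 rad/s.
Step 2 — Component impedances:
  Z1: Z = jωL = j·266.4·0.00253 = 0 + j0.674 Ω
  Z2: Z = 1/(jωC) = -j/(ω·C) = 0 - j2.91e+06 Ω
  Z3: Z = jωL = j·266.4·0.000692 = 0 + j0.1844 Ω
  Z4: Z = R = 527 Ω
  Z5: Z = R = 476 Ω
Step 3 — Bridge requires nodal analysis (the Z5 bridge couples midpoints C and D, so the two paths cannot be reduced to a simple series/parallel combination). Setting node B to ground and injecting 1 A at node A, the 3-node admittance system at A, C, D solves to V_A = Z_AB = 527 + j0.08891 Ω = 527∠0.0° Ω.
Step 4 — Power factor: PF = cos(φ) = Re(Z)/|Z| = 527/527 = 1.
Step 5 — Type: Im(Z) = 0.08891 ⇒ lagging (phase φ = 0.0°).

PF = 1 (lagging, φ = 0.0°)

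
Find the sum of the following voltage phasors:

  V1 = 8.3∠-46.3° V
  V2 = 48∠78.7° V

Step 1 — Convert each phasor to rectangular form:
  V1 = 8.3·(cos(-46.3°) + j·sin(-46.3°)) = 5.734 - j6.001 V
  V2 = 48·(cos(78.7°) + j·sin(78.7°)) = 9.405 + j47.07 V
Step 2 — Sum components: V_total = 15.14 + j41.07 V.
Step 3 — Convert to polar: |V_total| = 43.77 V, ∠V_total = 69.8°.

V_total = 43.77∠69.8° V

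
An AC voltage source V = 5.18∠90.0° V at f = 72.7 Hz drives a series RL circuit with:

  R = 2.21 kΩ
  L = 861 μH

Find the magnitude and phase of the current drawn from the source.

Step 1 — Angular frequency: ω = 2π·f = 2π·72.7 = 456.8 rad/s.
Step 2 — Component impedances:
  R: Z = R = 2210 Ω
  L: Z = jωL = j·456.8·0.000861 = 0 + j0.3933 Ω
Step 3 — Series combination: Z_total = R + L = 2210 + j0.3933 Ω = 2210∠0.0° Ω.
Step 4 — Source phasor: V = 5.18∠90.0° V = 0 + j5.18 V.
Step 5 — Ohm's law: I = V / Z_total = (0 + j5.18) / (2210 + j0.3933) = 4.171e-07 + j0.002344 A.
Step 6 — Convert to polar: |I| = 0.002344 A, ∠I = 90.0°.

I = 0.002344∠90.0° A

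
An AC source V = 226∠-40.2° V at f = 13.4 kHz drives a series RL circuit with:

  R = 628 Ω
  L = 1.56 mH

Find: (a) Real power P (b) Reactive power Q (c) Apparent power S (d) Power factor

Step 1 — Angular frequency: ω = 2π·f = 2π·1.34e+04 = 8.419e+04 rad/s.
Step 2 — Component impedances:
  R: Z = R = 628 Ω
  L: Z = jωL = j·8.419e+04·0.00156 = 0 + j131.3 Ω
Step 3 — Series combination: Z_total = R + L = 628 + j131.3 Ω = 641.6∠11.8° Ω.
Step 4 — Source phasor: V = 226∠-40.2° V = 172.6 - j145.9 V.
Step 5 — Current: I = V / Z = 0.2168 - j0.2776 A = 0.3523∠-52.0° A.
Step 6 — Complex power: S = V·I* = 77.92 + j16.3 VA.
Step 7 — Real power: P = Re(S) = 77.92 W.
Step 8 — Reactive power: Q = Im(S) = 16.3 VAR.
Step 9 — Apparent power: |S| = 79.61 VA.
Step 10 — Power factor: PF = P/|S| = 0.9788 (lagging).

(a) P = 77.92 W  (b) Q = 16.3 VAR  (c) S = 79.61 VA  (d) PF = 0.9788 (lagging)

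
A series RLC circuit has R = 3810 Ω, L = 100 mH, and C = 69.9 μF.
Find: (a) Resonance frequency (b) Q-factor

Step 1 — Resonance condition Im(Z)=0 gives ω₀ = 1/√(LC).
Step 2 — ω₀ = 1/√(0.1·6.99e-05) = 378.2 rad/s.
Step 3 — f₀ = ω₀/(2π) = 60.2 Hz.
Step 4 — Series Q: Q = ω₀L/R = 378.2·0.1/3810 = 0.009927.

(a) f₀ = 60.2 Hz  (b) Q = 0.009927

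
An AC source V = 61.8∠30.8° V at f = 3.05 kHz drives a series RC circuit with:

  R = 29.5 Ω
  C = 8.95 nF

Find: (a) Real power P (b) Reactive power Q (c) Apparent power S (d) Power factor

Step 1 — Angular frequency: ω = 2π·f = 2π·3050 = 1.916e+04 rad/s.
Step 2 — Component impedances:
  R: Z = R = 29.5 Ω
  C: Z = 1/(jωC) = -j/(ω·C) = 0 - j5830 Ω
Step 3 — Series combination: Z_total = R + C = 29.5 - j5830 Ω = 5830∠-89.7° Ω.
Step 4 — Source phasor: V = 61.8∠30.8° V = 53.08 + j31.64 V.
Step 5 — Current: I = V / Z = -0.005381 + j0.009132 A = 0.0106∠120.5° A.
Step 6 — Complex power: S = V·I* = 0.003314 - j0.655 VA.
Step 7 — Real power: P = Re(S) = 0.003314 W.
Step 8 — Reactive power: Q = Im(S) = -0.655 VAR.
Step 9 — Apparent power: |S| = 0.655 VA.
Step 10 — Power factor: PF = P/|S| = 0.00506 (leading).

(a) P = 0.003314 W  (b) Q = -0.655 VAR  (c) S = 0.655 VA  (d) PF = 0.00506 (leading)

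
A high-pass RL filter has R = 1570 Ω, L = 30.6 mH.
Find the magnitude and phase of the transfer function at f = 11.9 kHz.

Step 1 — Angular frequency: ω = 2π·1.19e+04 = 7.477e+04 rad/s.
Step 2 — Transfer function: H(jω) = jωL/(R + jωL).
Step 3 — Numerator jωL = j·2288; denominator R + jωL = 1570 + j2288.
Step 4 — H = 0.6799 + j0.4665.
Step 5 — Magnitude: |H| = 0.8245 (-1.7 dB); phase: φ = 34.5°.

|H| = 0.8245 (-1.7 dB), φ = 34.5°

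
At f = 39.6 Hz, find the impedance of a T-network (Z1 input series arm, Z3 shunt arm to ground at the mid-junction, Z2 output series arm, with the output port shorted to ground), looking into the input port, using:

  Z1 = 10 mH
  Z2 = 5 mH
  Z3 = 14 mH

Step 1 — Angular frequency: ω = 2π·f = 2π·39.6 = 248.8 rad/s.
Step 2 — Component impedances:
  Z1: Z = jωL = j·248.8·0.01 = 0 + j2.488 Ω
  Z2: Z = jωL = j·248.8·0.005 = 0 + j1.244 Ω
  Z3: Z = jωL = j·248.8·0.014 = 0 + j3.483 Ω
Step 3 — With the output port shorted to ground, the output series arm Z2 runs from the junction to ground; the shunt arm Z3 also runs from the junction to ground. They appear in parallel: Z3 || Z2 = 0 + j0.9167 Ω.
Step 4 — Series with input arm Z1: Z_in = Z1 + (Z3 || Z2) = 0 + j3.405 Ω = 3.405∠90.0° Ω.

Z = 0 + j3.405 Ω = 3.405∠90.0° Ω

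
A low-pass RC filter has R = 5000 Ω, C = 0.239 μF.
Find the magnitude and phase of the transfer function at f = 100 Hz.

Step 1 — Angular frequency: ω = 2π·100 = 628.3 rad/s.
Step 2 — Transfer function: H(jω) = 1/(1 + jωRC).
Step 3 — Denominator: 1 + jωRC = 1 + j·628.3·5000·2.39e-07 = 1 + j0.7508.
Step 4 — H = 0.6395 - j0.4802.
Step 5 — Magnitude: |H| = 0.7997 (-1.9 dB); phase: φ = -36.9°.

|H| = 0.7997 (-1.9 dB), φ = -36.9°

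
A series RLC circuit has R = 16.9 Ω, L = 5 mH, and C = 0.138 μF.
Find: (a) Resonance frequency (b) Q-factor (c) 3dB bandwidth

Step 1 — Resonance: ω₀ = 1/√(LC) = 1/√(0.005·1.38e-07) = 3.807e+04 rad/s.
Step 2 — f₀ = ω₀/(2π) = 6059 Hz.
Step 3 — Series Q: Q = ω₀L/R = 3.807e+04·0.005/16.9 = 11.26.
Step 4 — Bandwidth: Δω = ω₀/Q = 3380 rad/s; BW = Δω/(2π) = 537.9 Hz.

(a) f₀ = 6059 Hz  (b) Q = 11.26  (c) BW = 537.9 Hz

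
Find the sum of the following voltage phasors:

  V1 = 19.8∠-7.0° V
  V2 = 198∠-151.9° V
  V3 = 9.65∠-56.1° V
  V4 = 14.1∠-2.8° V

Step 1 — Convert each phasor to rectangular form:
  V1 = 19.8·(cos(-7.0°) + j·sin(-7.0°)) = 19.65 - j2.413 V
  V2 = 198·(cos(-151.9°) + j·sin(-151.9°)) = -174.7 - j93.26 V
  V3 = 9.65·(cos(-56.1°) + j·sin(-56.1°)) = 5.382 - j8.01 V
  V4 = 14.1·(cos(-2.8°) + j·sin(-2.8°)) = 14.08 - j0.6888 V
Step 2 — Sum components: V_total = -135.5 - j104.4 V.
Step 3 — Convert to polar: |V_total| = 171.1 V, ∠V_total = -142.4°.

V_total = 171.1∠-142.4° V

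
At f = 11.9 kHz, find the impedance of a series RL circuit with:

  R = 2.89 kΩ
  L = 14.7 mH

Step 1 — Angular frequency: ω = 2π·f = 2π·1.19e+04 = 7.477e+04 rad/s.
Step 2 — Component impedances:
  R: Z = R = 2890 Ω
  L: Z = jωL = j·7.477e+04·0.0147 = 0 + j1099 Ω
Step 3 — Series combination: Z_total = R + L = 2890 + j1099 Ω = 3092∠20.8° Ω.

Z = 2890 + j1099 Ω = 3092∠20.8° Ω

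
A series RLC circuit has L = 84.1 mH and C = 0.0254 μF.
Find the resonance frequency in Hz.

Step 1 — Resonance condition Im(Z)=0 gives ω₀ = 1/√(LC).
Step 2 — ω₀ = 1/√(0.0841·2.54e-08) = 2.164e+04 rad/s.
Step 3 — f₀ = ω₀/(2π) = 3444 Hz.

f₀ = 3444 Hz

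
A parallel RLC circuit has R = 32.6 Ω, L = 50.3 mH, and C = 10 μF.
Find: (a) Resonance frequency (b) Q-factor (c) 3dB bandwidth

Step 1 — Resonance: ω₀ = 1/√(LC) = 1/√(0.0503·1e-05) = 1410 rad/s.
Step 2 — f₀ = ω₀/(2π) = 224.4 Hz.
Step 3 — Parallel Q: Q = R/(ω₀L) = 32.6/(1410·0.0503) = 0.4597.
Step 4 — Bandwidth: Δω = ω₀/Q = 3067 rad/s; BW = Δω/(2π) = 488.2 Hz.

(a) f₀ = 224.4 Hz  (b) Q = 0.4597  (c) BW = 488.2 Hz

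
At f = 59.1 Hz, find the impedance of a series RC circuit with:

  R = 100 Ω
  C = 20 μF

Step 1 — Angular frequency: ω = 2π·f = 2π·59.1 = 371.3 rad/s.
Step 2 — Component impedances:
  R: Z = R = 100 Ω
  C: Z = 1/(jωC) = -j/(ω·C) = 0 - j134.6 Ω
Step 3 — Series combination: Z_total = R + C = 100 - j134.6 Ω = 167.7∠-53.4° Ω.

Z = 100 - j134.6 Ω = 167.7∠-53.4° Ω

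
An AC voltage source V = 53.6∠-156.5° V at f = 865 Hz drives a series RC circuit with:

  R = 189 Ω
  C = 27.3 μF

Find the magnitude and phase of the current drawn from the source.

Step 1 — Angular frequency: ω = 2π·f = 2π·865 = 5435 rad/s.
Step 2 — Component impedances:
  R: Z = R = 189 Ω
  C: Z = 1/(jωC) = -j/(ω·C) = 0 - j6.74 Ω
Step 3 — Series combination: Z_total = R + C = 189 - j6.74 Ω = 189.1∠-2.0° Ω.
Step 4 — Source phasor: V = 53.6∠-156.5° V = -49.15 - j21.37 V.
Step 5 — Ohm's law: I = V / Z_total = (-49.15 - j21.37) / (189 - j6.74) = -0.2557 - j0.1222 A.
Step 6 — Convert to polar: |I| = 0.2834 A, ∠I = -154.5°.

I = 0.2834∠-154.5° A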